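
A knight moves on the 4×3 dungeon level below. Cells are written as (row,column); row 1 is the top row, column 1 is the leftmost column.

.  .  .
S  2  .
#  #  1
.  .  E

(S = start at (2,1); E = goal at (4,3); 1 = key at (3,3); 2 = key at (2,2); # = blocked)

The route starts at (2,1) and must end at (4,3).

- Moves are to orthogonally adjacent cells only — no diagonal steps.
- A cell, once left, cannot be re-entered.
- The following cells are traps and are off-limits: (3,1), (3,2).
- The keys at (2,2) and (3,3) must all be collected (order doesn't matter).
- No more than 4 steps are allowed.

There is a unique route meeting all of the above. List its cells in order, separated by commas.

The 4-move cap with required stops at (2,2), (3,3) leaves no slack for detours.
Route from (2,1): right 2 to (2,3), down 2 to (4,3) — 4 moves in all.
Check: all required cells visited; 4 ≤ 4 moves.

(2,1), (2,2), (2,3), (3,3), (4,3)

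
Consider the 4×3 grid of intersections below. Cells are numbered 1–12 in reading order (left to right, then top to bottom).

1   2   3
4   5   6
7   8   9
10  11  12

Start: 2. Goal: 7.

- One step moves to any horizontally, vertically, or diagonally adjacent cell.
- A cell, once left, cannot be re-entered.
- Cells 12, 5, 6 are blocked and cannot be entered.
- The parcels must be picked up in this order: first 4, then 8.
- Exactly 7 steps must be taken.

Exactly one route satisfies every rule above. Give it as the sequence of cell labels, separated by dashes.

2 - 1 - 4 - 8 - 9 - 11 - 10 - 7

The waypoints must appear in the order 4, 8, with no cell reused.
Route from 2: left to 1, down to 4, down-right to 8, right to 9, down-left to 11, left to 10, up to 7 — 7 moves in all.
Check: order respected (4 at step 2, 8 at step 3); 7 moves as required.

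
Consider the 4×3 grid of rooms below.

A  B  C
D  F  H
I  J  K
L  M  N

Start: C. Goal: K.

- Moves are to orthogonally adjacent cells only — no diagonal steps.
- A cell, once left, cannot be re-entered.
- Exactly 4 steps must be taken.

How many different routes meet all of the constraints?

3

Need simple routes of exactly 4 moves from C to K (Manhattan distance 2, so 1 moves are spent on a detour and 1 undoing it).
Enumerating: C H F J K | C B F J K | C B F H K.
That gives 3 routes.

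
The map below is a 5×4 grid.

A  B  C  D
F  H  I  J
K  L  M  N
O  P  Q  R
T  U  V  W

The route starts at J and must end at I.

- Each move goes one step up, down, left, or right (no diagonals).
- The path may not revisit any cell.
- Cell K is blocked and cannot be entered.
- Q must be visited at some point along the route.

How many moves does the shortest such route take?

Any route passes through Q somewhere between J and I. Summing Manhattan distances along the two legs (J → Q → I) gives a lower bound of 3 + 2 = 5 moves.
A route of 5 moves achieves this: J → N → R → Q → M → I.
Since 5 matches the lower bound, it is optimal.

5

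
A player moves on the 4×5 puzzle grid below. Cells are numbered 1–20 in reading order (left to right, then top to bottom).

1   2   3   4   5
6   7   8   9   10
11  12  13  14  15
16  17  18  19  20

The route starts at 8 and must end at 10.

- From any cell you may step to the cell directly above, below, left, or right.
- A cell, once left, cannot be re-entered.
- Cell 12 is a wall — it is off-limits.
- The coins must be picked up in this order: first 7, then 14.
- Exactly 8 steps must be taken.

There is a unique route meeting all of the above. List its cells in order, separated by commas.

The waypoints must appear in the order 7, 14, with no cell reused.
Route from 8: left 1 to 7, up 1 to 2, right 2 to 4, down 2 to 14, right 1 to 15, up 1 to 10 — 8 moves in all.
Check: order respected (7 at step 1, 14 at step 6); 8 moves as required.

8, 7, 2, 3, 4, 9, 14, 15, 10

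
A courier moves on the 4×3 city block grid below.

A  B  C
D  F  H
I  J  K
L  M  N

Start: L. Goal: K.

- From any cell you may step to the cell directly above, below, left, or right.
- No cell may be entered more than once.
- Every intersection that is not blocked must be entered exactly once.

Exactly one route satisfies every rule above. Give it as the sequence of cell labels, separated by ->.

L -> I -> D -> A -> B -> C -> H -> F -> J -> M -> N -> K

Need to visit all 12 open cells exactly once, starting at L and ending at K.
Cell A has only two open neighbours (D and B), so the path must pass straight through it: one of those is the cell it's entered from and the other is where it exits.
Route from L: up 3 to A, right 2 to C, down 1 to H, left 1 to F, down 2 to M, right 1 to N, up 1 to K — 11 moves in all.
Check: all 12 open cells covered.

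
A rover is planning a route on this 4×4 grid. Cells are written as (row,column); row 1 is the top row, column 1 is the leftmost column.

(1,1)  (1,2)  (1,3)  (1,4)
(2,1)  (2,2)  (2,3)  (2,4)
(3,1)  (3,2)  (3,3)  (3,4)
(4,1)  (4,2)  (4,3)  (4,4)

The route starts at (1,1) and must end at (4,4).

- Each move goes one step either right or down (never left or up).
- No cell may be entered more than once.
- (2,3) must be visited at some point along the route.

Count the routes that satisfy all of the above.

9

A right/down-only route from (1,1) to (4,4) makes exactly 3 down-moves and 3 right-moves in some order.
With no other constraints that would be C(6,3) = 20 routes.
Split at (2,3) and multiply the segment counts: (1,1)→(2,3): 3; (2,3)→(4,4): 3; product = 9.
That gives 9 routes.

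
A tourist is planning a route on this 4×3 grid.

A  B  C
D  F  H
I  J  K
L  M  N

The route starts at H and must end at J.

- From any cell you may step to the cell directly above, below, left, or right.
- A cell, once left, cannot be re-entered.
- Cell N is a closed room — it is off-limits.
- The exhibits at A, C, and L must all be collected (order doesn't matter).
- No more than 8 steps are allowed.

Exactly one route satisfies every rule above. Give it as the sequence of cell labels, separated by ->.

The budget equals the shortest possible length, so every move has to be on a shortest route through the required cells.
Route from H: up 1 to C, left 2 to A, down 3 to L, right 1 to M, up 1 to J — 8 moves in all.
Check: all required cells visited; 8 ≤ 8 moves.

H -> C -> B -> A -> D -> I -> L -> M -> J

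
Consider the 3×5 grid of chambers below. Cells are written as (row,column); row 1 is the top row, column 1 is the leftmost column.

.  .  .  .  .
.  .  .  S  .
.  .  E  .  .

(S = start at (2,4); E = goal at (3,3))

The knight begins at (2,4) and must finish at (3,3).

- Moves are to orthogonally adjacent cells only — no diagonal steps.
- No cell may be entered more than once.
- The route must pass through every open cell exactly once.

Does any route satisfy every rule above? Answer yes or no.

yes

One route that works: (2,4) → (3,4) → (3,5) → (2,5) → (1,5) → (1,4) → (1,3) → (2,3) → (2,2) → (1,2) → (1,1) → (2,1) → (3,1) → (3,2) → (3,3).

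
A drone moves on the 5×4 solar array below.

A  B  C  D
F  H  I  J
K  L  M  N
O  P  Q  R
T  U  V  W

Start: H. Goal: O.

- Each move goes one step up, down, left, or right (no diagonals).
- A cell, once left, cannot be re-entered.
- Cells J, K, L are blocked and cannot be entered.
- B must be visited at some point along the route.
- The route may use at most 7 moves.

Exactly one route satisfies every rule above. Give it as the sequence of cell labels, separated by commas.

Any route must reach B and still end at O within 7 moves, so the order of the required stops is forced.
Route from H: up 1 to B, right 1 to C, down 3 to Q, left 2 to O — 7 moves in all.
Check: all required cells visited; 7 ≤ 7 moves.

H, B, C, I, M, Q, P, O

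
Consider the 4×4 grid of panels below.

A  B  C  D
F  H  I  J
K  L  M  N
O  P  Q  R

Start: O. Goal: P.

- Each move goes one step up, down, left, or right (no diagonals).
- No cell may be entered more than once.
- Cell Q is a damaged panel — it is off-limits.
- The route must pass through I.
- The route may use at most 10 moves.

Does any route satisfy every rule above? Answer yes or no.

One route that works: O → K → F → H → I → M → L → P.

yes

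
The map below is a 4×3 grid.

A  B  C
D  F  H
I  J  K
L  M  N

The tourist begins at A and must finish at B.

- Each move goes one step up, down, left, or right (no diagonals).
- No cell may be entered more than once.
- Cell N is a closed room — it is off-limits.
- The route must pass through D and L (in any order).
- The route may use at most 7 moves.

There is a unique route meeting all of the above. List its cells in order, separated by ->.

A -> D -> I -> L -> M -> J -> F -> B

The 7-move cap with required stops at D, L leaves no slack for detours.
Route from A: 3× down (reaching L), right to M, 3× up (reaching B) — 7 moves in all.
Check: all required cells visited; 7 ≤ 7 moves.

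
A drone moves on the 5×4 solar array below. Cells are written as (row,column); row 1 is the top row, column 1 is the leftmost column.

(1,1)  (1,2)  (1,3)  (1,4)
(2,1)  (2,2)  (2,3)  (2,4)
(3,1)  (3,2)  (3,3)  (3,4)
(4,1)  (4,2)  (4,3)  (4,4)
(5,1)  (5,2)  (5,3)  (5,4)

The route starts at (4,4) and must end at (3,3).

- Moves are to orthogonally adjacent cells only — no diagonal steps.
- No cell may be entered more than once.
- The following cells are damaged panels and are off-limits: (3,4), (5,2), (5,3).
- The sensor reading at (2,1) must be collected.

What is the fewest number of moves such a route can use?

8

Any route passes through (2,1) somewhere between (4,4) and (3,3). Summing Manhattan distances along the two legs ((4,4) → (2,1) → (3,3)) gives a lower bound of 5 + 3 = 8 moves.
A route of 8 moves achieves this: (4,4) → (4,3) → (4,2) → (3,2) → (3,1) → (2,1) → (2,2) → (2,3) → (3,3).
Since 8 matches the lower bound, it is optimal.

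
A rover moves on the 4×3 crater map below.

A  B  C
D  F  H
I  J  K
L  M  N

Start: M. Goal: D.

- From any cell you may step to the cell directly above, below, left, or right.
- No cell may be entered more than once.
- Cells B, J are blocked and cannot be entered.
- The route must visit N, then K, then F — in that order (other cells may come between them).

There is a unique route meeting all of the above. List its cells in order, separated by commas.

The waypoints must appear in the order N, K, F, with no cell reused.
Route from M: right 1 to N, up 2 to H, left 2 to D — 5 moves in all.
Check: order respected (N at step 1, K at step 2, F at step 4).

M, N, K, H, F, D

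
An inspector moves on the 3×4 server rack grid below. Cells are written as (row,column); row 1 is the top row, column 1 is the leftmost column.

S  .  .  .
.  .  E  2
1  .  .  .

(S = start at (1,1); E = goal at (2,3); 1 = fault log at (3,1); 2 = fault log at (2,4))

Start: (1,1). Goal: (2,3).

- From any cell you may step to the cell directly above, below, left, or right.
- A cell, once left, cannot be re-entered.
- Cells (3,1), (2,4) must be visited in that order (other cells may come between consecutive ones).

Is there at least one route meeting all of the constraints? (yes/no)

One route that works: (1,1) → (2,1) → (3,1) → (3,2) → (3,3) → (3,4) → (2,4) → (2,3).

yes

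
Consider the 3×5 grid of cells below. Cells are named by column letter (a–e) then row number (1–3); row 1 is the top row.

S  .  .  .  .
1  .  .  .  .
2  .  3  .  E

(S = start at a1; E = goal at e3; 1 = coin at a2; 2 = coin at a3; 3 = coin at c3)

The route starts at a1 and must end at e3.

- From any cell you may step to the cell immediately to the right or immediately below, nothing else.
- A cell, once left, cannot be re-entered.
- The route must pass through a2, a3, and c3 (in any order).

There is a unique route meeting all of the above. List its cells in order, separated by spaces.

Moves only go right or down, so the column and row indices never decrease.
Route from a1: 2× down (reaching a3), 4× right (reaching e3) — 6 moves in all.
Check: all required cells visited.

a1 a2 a3 b3 c3 d3 e3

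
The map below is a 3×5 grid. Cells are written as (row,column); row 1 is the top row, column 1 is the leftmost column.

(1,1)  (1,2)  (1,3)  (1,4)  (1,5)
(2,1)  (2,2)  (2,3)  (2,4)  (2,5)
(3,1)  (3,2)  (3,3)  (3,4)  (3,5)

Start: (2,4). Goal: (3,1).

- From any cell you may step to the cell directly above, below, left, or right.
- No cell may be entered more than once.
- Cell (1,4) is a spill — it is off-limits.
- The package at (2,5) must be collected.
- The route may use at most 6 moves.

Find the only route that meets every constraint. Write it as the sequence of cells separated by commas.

Any route must reach (2,5) and still end at (3,1) within 6 moves, so the order of the required stops is forced.
Route from (2,4): right 1 to (2,5), down 1 to (3,5), left 4 to (3,1) — 6 moves in all.
Check: all required cells visited; 6 ≤ 6 moves.

(2,4), (2,5), (3,5), (3,4), (3,3), (3,2), (3,1)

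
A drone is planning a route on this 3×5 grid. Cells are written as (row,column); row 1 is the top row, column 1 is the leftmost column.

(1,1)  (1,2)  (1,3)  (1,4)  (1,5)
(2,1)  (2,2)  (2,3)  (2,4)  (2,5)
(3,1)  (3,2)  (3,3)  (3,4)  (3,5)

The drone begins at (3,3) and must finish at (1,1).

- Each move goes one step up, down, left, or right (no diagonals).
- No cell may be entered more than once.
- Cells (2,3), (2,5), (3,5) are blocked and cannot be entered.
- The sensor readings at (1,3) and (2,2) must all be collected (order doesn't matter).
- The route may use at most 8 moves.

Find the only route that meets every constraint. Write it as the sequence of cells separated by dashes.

(3,3) - (3,4) - (2,4) - (1,4) - (1,3) - (1,2) - (2,2) - (2,1) - (1,1)

The 8-move cap with required stops at (1,3), (2,2) leaves no slack for detours.
Route from (3,3): right 1 to (3,4), up 2 to (1,4), left 2 to (1,2), down 1 to (2,2), left 1 to (2,1), up 1 to (1,1) — 8 moves in all.
Check: all required cells visited; 8 ≤ 8 moves.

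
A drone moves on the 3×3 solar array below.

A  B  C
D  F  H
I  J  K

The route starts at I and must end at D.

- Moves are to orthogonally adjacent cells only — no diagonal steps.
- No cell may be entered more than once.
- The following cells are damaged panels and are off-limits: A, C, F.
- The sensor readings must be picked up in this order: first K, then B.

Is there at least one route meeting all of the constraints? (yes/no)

The blocked cells wall B off from I completely — no sequence of moves reaches it at all, so no route can satisfy the rules.

no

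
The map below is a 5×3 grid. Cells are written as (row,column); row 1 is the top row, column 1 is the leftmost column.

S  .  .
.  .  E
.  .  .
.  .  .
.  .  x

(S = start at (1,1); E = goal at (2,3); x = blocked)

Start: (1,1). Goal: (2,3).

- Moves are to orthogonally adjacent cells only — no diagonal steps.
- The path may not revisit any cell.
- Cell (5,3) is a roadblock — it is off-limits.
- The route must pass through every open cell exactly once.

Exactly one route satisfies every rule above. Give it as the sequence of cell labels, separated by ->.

(1,1) -> (2,1) -> (3,1) -> (4,1) -> (5,1) -> (5,2) -> (4,2) -> (4,3) -> (3,3) -> (3,2) -> (2,2) -> (1,2) -> (1,3) -> (2,3)

Need to visit all 14 open cells exactly once, starting at (1,1) and ending at (2,3).
Cell (5,2) has only two open neighbours ((4,2) and (5,1)), so the path must pass straight through it: one of those is the cell it's entered from and the other is where it exits.
Route from (1,1): down 4 to (5,1), right 1 to (5,2), up 1 to (4,2), right 1 to (4,3), up 1 to (3,3), left 1 to (3,2), up 2 to (1,2), right 1 to (1,3), down 1 to (2,3) — 13 moves in all.
Check: all 14 open cells covered.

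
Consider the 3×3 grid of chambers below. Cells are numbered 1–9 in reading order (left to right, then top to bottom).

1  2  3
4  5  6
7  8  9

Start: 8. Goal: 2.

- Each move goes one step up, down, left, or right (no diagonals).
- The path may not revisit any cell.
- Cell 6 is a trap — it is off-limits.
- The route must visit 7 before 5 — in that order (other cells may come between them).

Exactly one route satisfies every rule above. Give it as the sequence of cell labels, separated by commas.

8, 7, 4, 5, 2

The waypoints must appear in the order 7, 5, with no cell reused.
Route from 8: left 1 to 7, up 1 to 4, right 1 to 5, up 1 to 2 — 4 moves in all.
Check: order respected (7 at step 1, 5 at step 3).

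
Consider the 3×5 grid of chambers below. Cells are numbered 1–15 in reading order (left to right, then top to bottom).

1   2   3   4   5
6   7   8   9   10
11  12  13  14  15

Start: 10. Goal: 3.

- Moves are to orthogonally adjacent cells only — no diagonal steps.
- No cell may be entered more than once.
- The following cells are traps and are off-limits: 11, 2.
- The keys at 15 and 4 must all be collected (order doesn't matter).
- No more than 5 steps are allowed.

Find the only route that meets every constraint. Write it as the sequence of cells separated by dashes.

The 5-move cap with required stops at 15, 4 leaves no slack for detours.
Route from 10: down to 15, left to 14, 2× up (reaching 4), left to 3 — 5 moves in all.
Check: all required cells visited; 5 ≤ 5 moves.

10 - 15 - 14 - 9 - 4 - 3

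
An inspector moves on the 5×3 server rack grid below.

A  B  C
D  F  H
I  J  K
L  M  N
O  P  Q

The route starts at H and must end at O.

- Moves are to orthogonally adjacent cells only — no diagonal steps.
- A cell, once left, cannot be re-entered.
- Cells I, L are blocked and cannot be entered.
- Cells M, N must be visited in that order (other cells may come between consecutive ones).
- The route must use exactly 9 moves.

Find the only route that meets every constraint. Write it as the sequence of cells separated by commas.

H, C, B, F, J, M, N, Q, P, O

The waypoints must appear in the order M, N, with no cell reused.
Route from H: up to C, left to B, 3× down (reaching M), right to N, down to Q, 2× left (reaching O) — 9 moves in all.
Check: order respected (M at step 5, N at step 6); 9 moves as required.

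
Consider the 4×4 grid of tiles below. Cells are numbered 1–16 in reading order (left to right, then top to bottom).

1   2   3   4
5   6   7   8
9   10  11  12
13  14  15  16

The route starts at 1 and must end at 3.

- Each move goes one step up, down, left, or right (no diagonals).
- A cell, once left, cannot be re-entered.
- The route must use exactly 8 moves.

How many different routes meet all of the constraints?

21

Need simple routes of exactly 8 moves from 1 to 3 (Manhattan distance 2, so 3 moves are spent on a detour and 3 undoing it).
Branch systematically from the start, pruning whenever the remaining move budget drops below the Manhattan distance to 3 or differs from it in parity. Grouping the completions by first move — via 5: 15; via 2: 6 — and summing: 15 + 6 = 21.
That gives 21 routes.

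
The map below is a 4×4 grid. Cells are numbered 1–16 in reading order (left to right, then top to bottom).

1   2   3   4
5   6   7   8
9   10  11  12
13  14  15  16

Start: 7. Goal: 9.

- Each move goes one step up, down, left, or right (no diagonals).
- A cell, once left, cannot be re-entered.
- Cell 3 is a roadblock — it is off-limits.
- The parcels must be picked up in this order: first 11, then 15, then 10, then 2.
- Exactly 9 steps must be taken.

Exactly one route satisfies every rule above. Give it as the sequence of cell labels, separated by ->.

The waypoints must appear in the order 11, 15, 10, 2, with no cell reused.
Route from 7: 2× down (reaching 15), left to 14, 3× up (reaching 2), left to 1, 2× down (reaching 9) — 9 moves in all.
Check: order respected (11 at step 1, 15 at step 2, 10 at step 4, 2 at step 6); 9 moves as required.

7 -> 11 -> 15 -> 14 -> 10 -> 6 -> 2 -> 1 -> 5 -> 9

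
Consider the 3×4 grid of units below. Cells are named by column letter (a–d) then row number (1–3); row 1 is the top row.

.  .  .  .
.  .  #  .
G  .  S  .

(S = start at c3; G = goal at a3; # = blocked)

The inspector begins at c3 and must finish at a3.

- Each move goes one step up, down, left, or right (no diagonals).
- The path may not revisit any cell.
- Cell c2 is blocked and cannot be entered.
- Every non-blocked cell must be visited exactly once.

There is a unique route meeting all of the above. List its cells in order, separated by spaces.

c3 d3 d2 d1 c1 b1 a1 a2 b2 b3 a3

Need to visit all 11 open cells exactly once, starting at c3 and ending at a3.
Route from c3: right to d3, 2× up (reaching d1), 3× left (reaching a1), down to a2, right to b2, down to b3, left to a3 — 10 moves in all.
Check: all 11 open cells covered.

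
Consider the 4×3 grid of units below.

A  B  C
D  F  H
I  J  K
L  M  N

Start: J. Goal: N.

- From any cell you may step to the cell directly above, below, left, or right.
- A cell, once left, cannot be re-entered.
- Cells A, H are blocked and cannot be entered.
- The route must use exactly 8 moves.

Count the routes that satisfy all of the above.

0

Need simple routes of exactly 8 moves from J to N (Manhattan distance 2, so 3 moves are spent on a detour and 3 undoing it).
No route satisfies every constraint, so the count is 0.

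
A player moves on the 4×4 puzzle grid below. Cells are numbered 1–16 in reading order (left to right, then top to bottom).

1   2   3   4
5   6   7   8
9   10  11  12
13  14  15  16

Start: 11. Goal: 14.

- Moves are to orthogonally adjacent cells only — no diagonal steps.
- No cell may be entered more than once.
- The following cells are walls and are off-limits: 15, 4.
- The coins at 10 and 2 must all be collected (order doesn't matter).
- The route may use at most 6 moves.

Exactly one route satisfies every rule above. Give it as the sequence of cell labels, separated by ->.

11 -> 7 -> 3 -> 2 -> 6 -> 10 -> 14

The 6-move cap with required stops at 10, 2 leaves no slack for detours.
Route from 11: up 2 to 3, left 1 to 2, down 3 to 14 — 6 moves in all.
Check: all required cells visited; 6 ≤ 6 moves.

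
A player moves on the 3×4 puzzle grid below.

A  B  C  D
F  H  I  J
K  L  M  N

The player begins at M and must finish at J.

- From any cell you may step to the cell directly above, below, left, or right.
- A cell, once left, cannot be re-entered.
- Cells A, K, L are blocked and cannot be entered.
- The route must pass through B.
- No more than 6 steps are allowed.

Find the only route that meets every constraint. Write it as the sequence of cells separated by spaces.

M I H B C D J

The 6-move cap with required stops at B leaves no slack for detours.
Route from M: up 1 to I, left 1 to H, up 1 to B, right 2 to D, down 1 to J — 6 moves in all.
Check: all required cells visited; 6 ≤ 6 moves.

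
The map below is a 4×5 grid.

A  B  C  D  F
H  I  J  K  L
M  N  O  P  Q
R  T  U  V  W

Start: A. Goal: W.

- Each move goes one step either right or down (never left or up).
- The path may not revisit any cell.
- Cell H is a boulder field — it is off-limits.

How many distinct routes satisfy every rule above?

20

A right/down-only route from A to W makes exactly 3 down-moves and 4 right-moves in some order.
With no other constraints that would be C(7,3) = 35 routes.
Subtract routes through each blocked cell (inclusion–exclusion for overlaps): − through H: 15 → 20.
That gives 20 routes.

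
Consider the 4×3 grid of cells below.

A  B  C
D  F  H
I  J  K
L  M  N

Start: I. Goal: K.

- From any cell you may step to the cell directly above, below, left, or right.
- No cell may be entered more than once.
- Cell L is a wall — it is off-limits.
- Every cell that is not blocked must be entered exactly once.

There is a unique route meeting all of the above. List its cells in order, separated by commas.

Need to visit all 11 open cells exactly once, starting at I and ending at K.
Cell N has only two open neighbours (K and M), so the path must pass straight through it: one of those is the cell it's entered from and the other is where it exits.
Route from I: 2× up (reaching A), 2× right (reaching C), down to H, left to F, 2× down (reaching M), right to N, up to K — 10 moves in all.
Check: all 11 open cells covered.

I, D, A, B, C, H, F, J, M, N, K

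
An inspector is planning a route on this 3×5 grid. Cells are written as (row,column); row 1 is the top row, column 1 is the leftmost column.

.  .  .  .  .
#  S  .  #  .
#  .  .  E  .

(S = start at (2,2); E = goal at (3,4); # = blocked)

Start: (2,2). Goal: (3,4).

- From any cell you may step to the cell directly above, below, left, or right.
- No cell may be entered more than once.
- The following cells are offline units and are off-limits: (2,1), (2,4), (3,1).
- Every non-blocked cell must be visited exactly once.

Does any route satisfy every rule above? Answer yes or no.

Cell (1,1) has only one open neighbour but is neither the start nor the goal, so a Hamiltonian route would have to both enter and leave it through the same neighbour — impossible without revisiting.

no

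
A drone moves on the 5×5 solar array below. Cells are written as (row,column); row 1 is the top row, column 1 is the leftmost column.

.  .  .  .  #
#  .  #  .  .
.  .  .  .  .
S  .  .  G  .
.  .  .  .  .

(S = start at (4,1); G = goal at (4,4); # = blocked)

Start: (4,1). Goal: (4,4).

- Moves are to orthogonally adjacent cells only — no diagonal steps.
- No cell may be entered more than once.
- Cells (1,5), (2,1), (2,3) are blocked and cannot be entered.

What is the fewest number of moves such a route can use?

3

The Manhattan distance from (4,1) to (4,4) is |4−4| + |1−4| = 3, so at least 3 moves are needed.
A route of 3 moves achieves this: (4,1) → (4,2) → (4,3) → (4,4).
Since 3 matches the lower bound, it is optimal.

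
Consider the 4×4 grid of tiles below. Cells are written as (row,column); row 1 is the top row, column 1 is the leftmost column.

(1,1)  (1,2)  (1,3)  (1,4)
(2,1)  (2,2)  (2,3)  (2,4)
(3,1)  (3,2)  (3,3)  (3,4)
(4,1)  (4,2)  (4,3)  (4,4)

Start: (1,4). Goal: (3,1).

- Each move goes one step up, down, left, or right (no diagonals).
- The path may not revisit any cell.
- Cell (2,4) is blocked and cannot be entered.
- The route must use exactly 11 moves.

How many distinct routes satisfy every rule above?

Need simple routes of exactly 11 moves from (1,4) to (3,1) (Manhattan distance 5, so 3 moves are spent on a detour and 3 undoing it).
Branch systematically from the start, pruning whenever the remaining move budget drops below the Manhattan distance to (3,1) or differs from it in parity. Every completion starts via (1,3): 10.
That gives 10 routes.

10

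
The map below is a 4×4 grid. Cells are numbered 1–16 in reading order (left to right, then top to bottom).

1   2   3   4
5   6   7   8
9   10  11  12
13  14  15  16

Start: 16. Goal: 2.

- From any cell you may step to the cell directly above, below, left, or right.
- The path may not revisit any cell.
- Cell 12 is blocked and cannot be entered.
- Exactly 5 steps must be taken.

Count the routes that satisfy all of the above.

Need simple routes of exactly 5 moves from 16 to 2 (Manhattan distance 5, so 0 moves are spent on a detour and 0 undoing it).
Enumerating: 16 15 11 7 3 2 | 16 15 11 7 6 2 | 16 15 11 10 6 2 | 16 15 14 10 6 2.
That gives 4 routes.

4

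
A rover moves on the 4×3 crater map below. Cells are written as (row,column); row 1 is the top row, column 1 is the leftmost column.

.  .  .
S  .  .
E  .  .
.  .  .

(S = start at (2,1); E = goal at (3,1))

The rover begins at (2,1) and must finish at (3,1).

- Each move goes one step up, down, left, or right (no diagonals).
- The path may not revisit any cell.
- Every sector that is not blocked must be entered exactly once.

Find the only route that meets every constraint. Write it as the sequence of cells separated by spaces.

(2,1) (1,1) (1,2) (1,3) (2,3) (2,2) (3,2) (3,3) (4,3) (4,2) (4,1) (3,1)

Need to visit all 12 open cells exactly once, starting at (2,1) and ending at (3,1).
Cell (4,1) has only two open neighbours ((3,1) and (4,2)), so the path must pass straight through it: one of those is the cell it's entered from and the other is where it exits.
Route from (2,1): up to (1,1), 2× right (reaching (1,3)), down to (2,3), left to (2,2), down to (3,2), right to (3,3), down to (4,3), 2× left (reaching (4,1)), up to (3,1) — 11 moves in all.
Check: all 12 open cells covered.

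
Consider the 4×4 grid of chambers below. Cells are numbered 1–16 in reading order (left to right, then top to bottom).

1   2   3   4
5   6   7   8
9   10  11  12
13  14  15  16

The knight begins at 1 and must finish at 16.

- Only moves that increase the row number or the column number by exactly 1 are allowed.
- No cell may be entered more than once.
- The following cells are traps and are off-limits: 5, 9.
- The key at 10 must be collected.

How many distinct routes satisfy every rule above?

A right/down-only route from 1 to 16 makes exactly 3 down-moves and 3 right-moves in some order.
With no other constraints that would be C(6,3) = 20 routes.
Split at 10 and multiply the segment counts (each segment already excludes blocked cells): 1→10: 1; 10→16: 3; product = 3.
That gives 3 routes.

3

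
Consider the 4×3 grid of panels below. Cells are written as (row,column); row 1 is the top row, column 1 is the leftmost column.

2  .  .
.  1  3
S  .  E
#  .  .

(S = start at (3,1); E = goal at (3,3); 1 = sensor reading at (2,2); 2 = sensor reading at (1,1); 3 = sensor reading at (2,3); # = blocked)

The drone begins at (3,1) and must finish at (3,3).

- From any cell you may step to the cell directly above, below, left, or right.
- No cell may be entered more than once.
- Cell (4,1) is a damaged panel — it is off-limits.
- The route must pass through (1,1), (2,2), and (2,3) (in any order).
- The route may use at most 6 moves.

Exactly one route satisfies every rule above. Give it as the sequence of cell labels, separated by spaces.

The budget equals the shortest possible length, so every move has to be on a shortest route through the required cells.
Route from (3,1): up 2 to (1,1), right 1 to (1,2), down 1 to (2,2), right 1 to (2,3), down 1 to (3,3) — 6 moves in all.
Check: all required cells visited; 6 ≤ 6 moves.

(3,1) (2,1) (1,1) (1,2) (2,2) (2,3) (3,3)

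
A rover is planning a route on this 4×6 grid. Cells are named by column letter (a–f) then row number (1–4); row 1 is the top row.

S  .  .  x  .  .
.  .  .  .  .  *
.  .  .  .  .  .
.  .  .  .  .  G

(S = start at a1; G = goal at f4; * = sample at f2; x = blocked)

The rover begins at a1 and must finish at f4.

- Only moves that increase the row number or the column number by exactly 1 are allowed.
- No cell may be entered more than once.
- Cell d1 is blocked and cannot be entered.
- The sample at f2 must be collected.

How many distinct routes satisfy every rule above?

A right/down-only route from a1 to f4 makes exactly 3 down-moves and 5 right-moves in some order.
With no other constraints that would be C(8,3) = 56 routes.
Split at f2 and multiply the segment counts (each segment already excludes blocked cells): a1→f2: 3; f2→f4: 1; product = 3.
That gives 3 routes.

3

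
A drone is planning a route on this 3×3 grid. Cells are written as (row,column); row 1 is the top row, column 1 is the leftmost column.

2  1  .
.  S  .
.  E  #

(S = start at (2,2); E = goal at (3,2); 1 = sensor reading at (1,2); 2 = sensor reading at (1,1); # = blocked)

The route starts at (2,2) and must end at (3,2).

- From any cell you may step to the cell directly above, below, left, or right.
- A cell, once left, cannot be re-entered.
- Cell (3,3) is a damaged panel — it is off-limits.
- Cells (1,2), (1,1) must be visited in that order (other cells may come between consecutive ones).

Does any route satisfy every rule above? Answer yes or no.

One route that works: (2,2) → (1,2) → (1,1) → (2,1) → (3,1) → (3,2).

yes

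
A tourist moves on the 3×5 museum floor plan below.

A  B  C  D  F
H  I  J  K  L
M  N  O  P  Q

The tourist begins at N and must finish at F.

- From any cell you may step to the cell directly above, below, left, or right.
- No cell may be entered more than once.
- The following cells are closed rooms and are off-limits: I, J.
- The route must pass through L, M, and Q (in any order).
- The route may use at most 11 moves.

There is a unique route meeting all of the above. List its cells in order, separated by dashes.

N - M - H - A - B - C - D - K - P - Q - L - F

Any route must reach L, M, and Q and still end at F within 11 moves, so the order of the required stops is forced.
Route from N: left to M, 2× up (reaching A), 3× right (reaching D), 2× down (reaching P), right to Q, 2× up (reaching F) — 11 moves in all.
Check: all required cells visited; 11 ≤ 11 moves.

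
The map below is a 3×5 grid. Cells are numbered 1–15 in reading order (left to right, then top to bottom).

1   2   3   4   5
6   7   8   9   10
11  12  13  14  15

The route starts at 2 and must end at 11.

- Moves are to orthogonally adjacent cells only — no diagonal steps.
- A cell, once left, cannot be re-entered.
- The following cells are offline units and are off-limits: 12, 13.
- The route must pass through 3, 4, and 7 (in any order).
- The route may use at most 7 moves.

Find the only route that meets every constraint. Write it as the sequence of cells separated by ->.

The budget equals the shortest possible length, so every move has to be on a shortest route through the required cells.
Route from 2: right 2 to 4, down 1 to 9, left 3 to 6, down 1 to 11 — 7 moves in all.
Check: all required cells visited; 7 ≤ 7 moves.

2 -> 3 -> 4 -> 9 -> 8 -> 7 -> 6 -> 11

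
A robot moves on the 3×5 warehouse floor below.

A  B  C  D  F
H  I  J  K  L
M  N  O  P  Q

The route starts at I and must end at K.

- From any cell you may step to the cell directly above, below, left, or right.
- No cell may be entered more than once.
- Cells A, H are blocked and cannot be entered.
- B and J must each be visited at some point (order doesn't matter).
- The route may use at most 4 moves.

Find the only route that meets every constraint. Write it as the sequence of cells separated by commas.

The budget equals the shortest possible length, so every move has to be on a shortest route through the required cells.
Route from I: up to B, right to C, down to J, right to K — 4 moves in all.
Check: all required cells visited; 4 ≤ 4 moves.

I, B, C, J, K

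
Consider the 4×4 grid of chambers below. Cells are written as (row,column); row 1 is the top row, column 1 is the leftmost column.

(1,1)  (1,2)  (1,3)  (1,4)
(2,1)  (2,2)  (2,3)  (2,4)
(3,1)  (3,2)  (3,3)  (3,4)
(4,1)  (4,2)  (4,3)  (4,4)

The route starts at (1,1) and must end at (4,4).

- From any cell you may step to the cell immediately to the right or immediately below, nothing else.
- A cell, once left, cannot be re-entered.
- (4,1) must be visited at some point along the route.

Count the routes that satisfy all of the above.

1

A right/down-only route from (1,1) to (4,4) makes exactly 3 down-moves and 3 right-moves in some order.
With no other constraints that would be C(6,3) = 20 routes.
Split at (4,1) and multiply the segment counts: (1,1)→(4,1): 1; (4,1)→(4,4): 1; product = 1.
That gives 1 route.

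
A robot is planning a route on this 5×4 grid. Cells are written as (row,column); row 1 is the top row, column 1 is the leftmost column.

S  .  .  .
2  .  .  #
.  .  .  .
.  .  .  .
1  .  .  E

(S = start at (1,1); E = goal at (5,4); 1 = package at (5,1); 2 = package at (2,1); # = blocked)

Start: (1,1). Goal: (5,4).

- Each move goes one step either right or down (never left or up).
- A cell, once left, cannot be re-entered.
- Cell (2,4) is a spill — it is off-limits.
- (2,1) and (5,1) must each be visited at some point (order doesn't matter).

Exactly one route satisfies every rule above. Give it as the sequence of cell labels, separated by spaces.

(1,1) (2,1) (3,1) (4,1) (5,1) (5,2) (5,3) (5,4)

Moves only go right or down, so the column and row indices never decrease.
Route from (1,1): down 4 to (5,1), right 3 to (5,4) — 7 moves in all.
Check: all required cells visited.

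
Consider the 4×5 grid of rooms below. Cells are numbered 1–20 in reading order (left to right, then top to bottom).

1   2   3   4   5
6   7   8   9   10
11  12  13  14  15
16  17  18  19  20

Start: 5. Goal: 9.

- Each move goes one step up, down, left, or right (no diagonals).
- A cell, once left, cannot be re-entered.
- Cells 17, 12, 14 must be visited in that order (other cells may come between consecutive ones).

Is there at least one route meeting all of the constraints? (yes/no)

yes

One route that works: 5 → 10 → 15 → 20 → 19 → 18 → 17 → 12 → 13 → 14 → 9.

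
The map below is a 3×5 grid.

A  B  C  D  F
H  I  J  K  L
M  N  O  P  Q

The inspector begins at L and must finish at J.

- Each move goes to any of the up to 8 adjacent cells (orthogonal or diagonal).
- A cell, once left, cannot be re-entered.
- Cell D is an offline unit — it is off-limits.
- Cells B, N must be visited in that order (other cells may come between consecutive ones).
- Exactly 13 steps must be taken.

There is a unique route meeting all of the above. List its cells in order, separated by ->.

L -> F -> K -> Q -> P -> O -> I -> C -> B -> A -> H -> M -> N -> J

The waypoints must appear in the order B, N, with no cell reused.
Route from L: up 1 to F, down-left 1 to K, down-right 1 to Q, left 2 to O, up-left 1 to I, up-right 1 to C, left 2 to A, down 2 to M, right 1 to N, up-right 1 to J — 13 moves in all.
Check: order respected (B at step 8, N at step 12); 13 moves as required.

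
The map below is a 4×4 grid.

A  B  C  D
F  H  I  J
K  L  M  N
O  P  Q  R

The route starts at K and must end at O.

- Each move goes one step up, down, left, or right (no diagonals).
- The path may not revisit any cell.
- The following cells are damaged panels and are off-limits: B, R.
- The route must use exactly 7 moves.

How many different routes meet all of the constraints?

4

Need simple routes of exactly 7 moves from K to O (Manhattan distance 1, so 3 moves are spent on a detour and 3 undoing it).
Enumerating: K F H L M Q P O | K F H I M Q P O | K F H I M L P O | K L H I M Q P O.
That gives 4 routes.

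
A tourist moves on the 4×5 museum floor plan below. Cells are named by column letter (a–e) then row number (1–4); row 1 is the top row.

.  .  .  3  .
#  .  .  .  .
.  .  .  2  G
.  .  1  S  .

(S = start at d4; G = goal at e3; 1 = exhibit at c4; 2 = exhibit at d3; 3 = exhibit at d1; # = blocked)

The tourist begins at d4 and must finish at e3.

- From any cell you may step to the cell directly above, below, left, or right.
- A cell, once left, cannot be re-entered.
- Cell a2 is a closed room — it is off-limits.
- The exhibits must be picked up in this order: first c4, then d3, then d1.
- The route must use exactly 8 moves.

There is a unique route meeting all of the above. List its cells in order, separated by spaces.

d4 c4 c3 d3 d2 d1 e1 e2 e3

The waypoints must appear in the order c4, d3, d1, with no cell reused.
Route from d4: left 1 to c4, up 1 to c3, right 1 to d3, up 2 to d1, right 1 to e1, down 2 to e3 — 8 moves in all.
Check: order respected (1 at step 1, 2 at step 3, 3 at step 5); 8 moves as required.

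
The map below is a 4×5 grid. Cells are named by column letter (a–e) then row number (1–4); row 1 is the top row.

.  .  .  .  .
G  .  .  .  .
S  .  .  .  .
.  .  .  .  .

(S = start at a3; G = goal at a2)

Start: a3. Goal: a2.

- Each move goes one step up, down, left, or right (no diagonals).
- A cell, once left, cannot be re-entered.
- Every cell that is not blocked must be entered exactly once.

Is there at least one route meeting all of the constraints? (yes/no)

yes

One route that works: a3 → a4 → b4 → b3 → b2 → c2 → c3 → c4 → d4 → e4 → e3 → d3 → d2 → e2 → e1 → d1 → c1 → b1 → a1 → a2.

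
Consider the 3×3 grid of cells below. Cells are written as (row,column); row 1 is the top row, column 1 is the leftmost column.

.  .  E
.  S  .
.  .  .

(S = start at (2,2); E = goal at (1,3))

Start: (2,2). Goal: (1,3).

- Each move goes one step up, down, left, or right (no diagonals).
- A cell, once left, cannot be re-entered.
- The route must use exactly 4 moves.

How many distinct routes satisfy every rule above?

2

Need simple routes of exactly 4 moves from (2,2) to (1,3) (Manhattan distance 2, so 1 moves are spent on a detour and 1 undoing it).
Enumerating: (2,2) (3,2) (3,3) (2,3) (1,3) | (2,2) (2,1) (1,1) (1,2) (1,3).
That gives 2 routes.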